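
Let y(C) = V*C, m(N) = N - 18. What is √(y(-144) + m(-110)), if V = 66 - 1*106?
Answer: 16*√22 ≈ 75.047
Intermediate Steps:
m(N) = -18 + N
V = -40 (V = 66 - 106 = -40)
y(C) = -40*C
√(y(-144) + m(-110)) = √(-40*(-144) + (-18 - 110)) = √(5760 - 128) = √5632 = 16*√22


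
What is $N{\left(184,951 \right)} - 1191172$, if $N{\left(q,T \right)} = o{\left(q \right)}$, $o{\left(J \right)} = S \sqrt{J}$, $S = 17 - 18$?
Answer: $-1191172 - 2 \sqrt{46} \approx -1.1912 \cdot 10^{6}$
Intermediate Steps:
$S = -1$ ($S = 17 - 18 = -1$)
$o{\left(J \right)} = - \sqrt{J}$
$N{\left(q,T \right)} = - \sqrt{q}$
$N{\left(184,951 \right)} - 1191172 = - \sqrt{184} - 1191172 = - 2 \sqrt{46} - 1191172 = -1191172 - 2 \sqrt{46}$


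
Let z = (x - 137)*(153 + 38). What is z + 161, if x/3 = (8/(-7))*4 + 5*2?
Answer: -160268/7 ≈ -22895.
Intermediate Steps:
x = 114/7 (x = 3*((8/(-7))*4 + 5*2) = 3*((8*(-⅐))*4 + 10) = 3*(-8/7*4 + 10) = 3*(-32/7 + 10) = 3*(38/7) = 114/7 ≈ 16.286)
z = -161395/7 (z = (114/7 - 137)*(153 + 38) = -845/7*191 = -161395/7 ≈ -23056.)
z + 161 = -161395/7 + 161 = -160268/7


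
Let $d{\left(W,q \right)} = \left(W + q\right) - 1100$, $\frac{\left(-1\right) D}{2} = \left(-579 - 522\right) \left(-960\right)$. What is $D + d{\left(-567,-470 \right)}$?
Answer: $-2116057$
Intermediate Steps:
$D = -2113920$ ($D = - 2 \left(-579 - 522\right) \left(-960\right) = - 2 \left(\left(-1101\right) \left(-960\right)\right) = \left(-2\right) 1056960 = -2113920$)
$d{\left(W,q \right)} = -1100 + W + q$
$D + d{\left(-567,-470 \right)} = -2113920 - 2137 = -2116057$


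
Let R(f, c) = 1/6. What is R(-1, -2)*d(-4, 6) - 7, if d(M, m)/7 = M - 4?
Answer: -49/3 ≈ -16.333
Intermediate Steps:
d(M, m) = -28 + 7*M (d(M, m) = 7*(M - 4) = 7*(-4 + M) = -28 + 7*M)
R(f, c) = ⅙ (R(f, c) = 1*(⅙) = ⅙)
R(-1, -2)*d(-4, 6) - 7 = (-28 + 7*(-4))/6 - 7 = (-28 - 28)/6 - 7 = (⅙)*(-56) - 7 = -28/3 - 7 = -49/3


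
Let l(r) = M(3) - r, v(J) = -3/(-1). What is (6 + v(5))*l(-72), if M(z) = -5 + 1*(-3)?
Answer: 576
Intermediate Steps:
M(z) = -8 (M(z) = -5 - 3 = -8)
v(J) = 3 (v(J) = -3*(-1) = 3)
l(r) = -8 - r
(6 + v(5))*l(-72) = (6 + 3)*(-8 - 1*(-72)) = 9*(-8 + 72) = 9*64 = 576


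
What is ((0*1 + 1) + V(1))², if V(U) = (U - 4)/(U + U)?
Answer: ¼ ≈ 0.25000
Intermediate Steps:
V(U) = (-4 + U)/(2*U) (V(U) = (-4 + U)/((2*U)) = (-4 + U)*(1/(2*U)) = (-4 + U)/(2*U))
((0*1 + 1) + V(1))² = ((0*1 + 1) + (½)*(-4 + 1)/1)² = ((0 + 1) + (½)*1*(-3))² = (1 - 3/2)² = (-½)² = ¼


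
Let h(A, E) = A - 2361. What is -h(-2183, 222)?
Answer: 4544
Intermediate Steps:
h(A, E) = -2361 + A
-h(-2183, 222) = -(-2361 - 2183) = -1*(-4544) = 4544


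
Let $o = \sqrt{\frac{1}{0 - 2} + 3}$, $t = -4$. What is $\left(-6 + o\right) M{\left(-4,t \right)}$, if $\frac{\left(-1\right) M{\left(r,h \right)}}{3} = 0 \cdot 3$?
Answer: $0$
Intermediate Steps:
$M{\left(r,h \right)} = 0$ ($M{\left(r,h \right)} = - 3 \cdot 0 \cdot 3 = \left(-3\right) 0 = 0$)
$o = \frac{\sqrt{10}}{2}$ ($o = \sqrt{\frac{1}{-2} + 3} = \sqrt{- \frac{1}{2} + 3} = \sqrt{\frac{5}{2}} = \frac{\sqrt{10}}{2} \approx 1.5811$)
$\left(-6 + o\right) M{\left(-4,t \right)} = \left(-6 + \frac{\sqrt{10}}{2}\right) 0 = 0$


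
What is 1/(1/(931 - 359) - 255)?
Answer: -572/145859 ≈ -0.0039216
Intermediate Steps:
1/(1/(931 - 359) - 255) = 1/(1/572 - 255) = 1/(-145859/572) = -572/145859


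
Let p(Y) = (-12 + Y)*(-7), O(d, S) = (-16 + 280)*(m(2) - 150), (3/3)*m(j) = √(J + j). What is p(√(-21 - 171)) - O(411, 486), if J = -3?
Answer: 39684 - 264*I - 56*I*√3 ≈ 39684.0 - 360.99*I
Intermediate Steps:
m(j) = √(-3 + j)
O(d, S) = -39600 + 264*I (O(d, S) = (-16 + 280)*(√(-3 + 2) - 150) = 264*(√(-1) - 150) = 264*(I - 150) = 264*(-150 + I) = -39600 + 264*I)
p(Y) = 84 - 7*Y
p(√(-21 - 171)) - O(411, 486) = (84 - 7*√(-21 - 171)) - (-39600 + 264*I) = (84 - 56*I*√3) + (39600 - 264*I) = 39684 - 264*I - 56*I*√3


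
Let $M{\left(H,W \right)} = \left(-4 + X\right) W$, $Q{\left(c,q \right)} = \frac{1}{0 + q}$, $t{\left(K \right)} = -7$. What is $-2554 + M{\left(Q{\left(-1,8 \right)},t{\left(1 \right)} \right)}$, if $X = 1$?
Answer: $-2533$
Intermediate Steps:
$Q{\left(c,q \right)} = \frac{1}{q}$
$M{\left(H,W \right)} = - 3 W$ ($M{\left(H,W \right)} = \left(-4 + 1\right) W = - 3 W$)
$-2554 + M{\left(Q{\left(-1,8 \right)},t{\left(1 \right)} \right)} = -2554 - -21 = -2554 + 21 = -2533$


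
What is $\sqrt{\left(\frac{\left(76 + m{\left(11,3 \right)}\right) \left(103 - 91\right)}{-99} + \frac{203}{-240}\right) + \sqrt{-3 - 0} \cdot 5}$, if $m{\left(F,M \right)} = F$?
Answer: $\frac{\sqrt{-4962045 + 2178000 i \sqrt{3}}}{660} \approx 1.2079 + 3.5847 i$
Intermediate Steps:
$\sqrt{\left(\frac{\left(76 + m{\left(11,3 \right)}\right) \left(103 - 91\right)}{-99} + \frac{203}{-240}\right) + \sqrt{-3 - 0} \cdot 5} = \sqrt{\left(\frac{\left(76 + 11\right) \left(103 - 91\right)}{-99} + \frac{203}{-240}\right) + \sqrt{-3 - 0} \cdot 5} = \sqrt{\left(87 \cdot 12 \left(- \frac{1}{99}\right) + 203 \left(- \frac{1}{240}\right)\right) + \sqrt{-3 + 0} \cdot 5} = \sqrt{\left(1044 \left(- \frac{1}{99}\right) - \frac{203}{240}\right) + \sqrt{-3} \cdot 5} = \sqrt{\left(- \frac{116}{11} - \frac{203}{240}\right) + i \sqrt{3} \cdot 5} = \sqrt{- \frac{30073}{2640} + 5 i \sqrt{3}}$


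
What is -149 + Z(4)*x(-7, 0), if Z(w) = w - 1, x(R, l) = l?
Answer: -149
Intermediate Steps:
Z(w) = -1 + w
-149 + Z(4)*x(-7, 0) = -149 + (-1 + 4)*0 = -149 + 3*0 = -149 + 0 = -149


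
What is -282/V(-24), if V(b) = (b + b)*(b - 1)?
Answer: -47/200 ≈ -0.23500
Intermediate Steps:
V(b) = 2*b*(-1 + b) (V(b) = (2*b)*(-1 + b) = 2*b*(-1 + b))
-282/V(-24) = -282*(-1/(48*(-1 - 24))) = -282/(2*(-24)*(-25)) = -282/1200 = -282*1/1200 = -47/200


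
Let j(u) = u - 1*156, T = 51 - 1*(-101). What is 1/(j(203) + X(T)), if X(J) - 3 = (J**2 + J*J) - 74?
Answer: 1/46184 ≈ 2.1653e-5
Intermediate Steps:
T = 152 (T = 51 + 101 = 152)
X(J) = -71 + 2*J**2 (X(J) = 3 + ((J**2 + J*J) - 74) = 3 + ((J**2 + J**2) - 74) = 3 + (2*J**2 - 74) = 3 + (-74 + 2*J**2) = -71 + 2*J**2)
j(u) = -156 + u (j(u) = u - 156 = -156 + u)
1/(j(203) + X(T)) = 1/((-156 + 203) + (-71 + 2*152**2)) = 1/(47 + (-71 + 2*23104)) = 1/(47 + (-71 + 46208)) = 1/(47 + 46137) = 1/46184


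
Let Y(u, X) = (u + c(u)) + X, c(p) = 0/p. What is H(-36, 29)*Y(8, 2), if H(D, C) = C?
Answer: 290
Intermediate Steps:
c(p) = 0
Y(u, X) = X + u (Y(u, X) = (u + 0) + X = u + X = X + u)
H(-36, 29)*Y(8, 2) = 29*(2 + 8) = 29*10 = 290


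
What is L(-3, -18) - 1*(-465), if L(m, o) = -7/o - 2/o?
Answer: 931/2 ≈ 465.50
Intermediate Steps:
L(m, o) = -9/o
L(-3, -18) - 1*(-465) = -9/(-18) - 1*(-465) = -9*(-1/18) + 465 = ½ + 465 = 931/2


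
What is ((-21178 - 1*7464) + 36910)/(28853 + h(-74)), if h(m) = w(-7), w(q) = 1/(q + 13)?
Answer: 49608/173119 ≈ 0.28655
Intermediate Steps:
w(q) = 1/(13 + q)
h(m) = 1/6 (h(m) = 1/(13 - 7) = 1/6)
((-21178 - 1*7464) + 36910)/(28853 + h(-74)) = ((-21178 - 1*7464) + 36910)/(28853 + 1/6) = ((-21178 - 7464) + 36910)/(173119/6) = (-28642 + 36910)*(6/173119) = 8268*(6/173119) = 49608/173119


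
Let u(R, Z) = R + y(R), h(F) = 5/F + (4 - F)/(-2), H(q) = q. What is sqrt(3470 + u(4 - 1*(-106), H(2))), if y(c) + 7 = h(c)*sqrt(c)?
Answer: sqrt(1729332 + 25674*sqrt(110))/22 ≈ 64.260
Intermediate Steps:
h(F) = -2 + F/2 + 5/F (h(F) = 5/F + (4 - F)*(-1/2) = 5/F + (-2 + F/2) = -2 + F/2 + 5/F)
y(c) = -7 + sqrt(c)*(-2 + c/2 + 5/c) (y(c) = -7 + (-2 + c/2 + 5/c)*sqrt(c) = -7 + sqrt(c)*(-2 + c/2 + 5/c))
u(R, Z) = R + (10 - 14*sqrt(R) + R*(-4 + R))/(2*sqrt(R))
sqrt(3470 + u(4 - 1*(-106), H(2))) = sqrt(3470 + (10 + (4 - 1*(-106))*(-4 + (4 - 1*(-106))) + 2*sqrt(4 - 1*(-106))*(-7 + (4 - 1*(-106))))/(2*sqrt(4 - 1*(-106)))) = sqrt(3470 + (10 + (4 + 106)*(-4 + (4 + 106)) + 2*sqrt(4 + 106)*(-7 + (4 + 106)))/(2*sqrt(4 + 106))) = sqrt(3470 + (10 + 110*(-4 + 110) + 2*sqrt(110)*(-7 + 110))/(2*sqrt(110))) = sqrt(3470 + (sqrt(110)/110)*(10 + 110*106 + 2*sqrt(110)*103)/2) = sqrt(3470 + (sqrt(110)/110)*(10 + 11660 + 206*sqrt(110))/2) = sqrt(3470 + (sqrt(110)/110)*(11670 + 206*sqrt(110))/2) = sqrt(3470 + sqrt(110)*(11670 + 206*sqrt(110))/220)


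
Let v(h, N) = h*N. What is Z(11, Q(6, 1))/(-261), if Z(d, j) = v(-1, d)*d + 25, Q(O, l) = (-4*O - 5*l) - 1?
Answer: 32/87 ≈ 0.36782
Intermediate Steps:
v(h, N) = N*h
Q(O, l) = -1 - 5*l - 4*O (Q(O, l) = (-5*l - 4*O) - 1 = -1 - 5*l - 4*O)
Z(d, j) = 25 - d² (Z(d, j) = (d*(-1))*d + 25 = (-d)*d + 25 = -d² + 25 = 25 - d²)
Z(11, Q(6, 1))/(-261) = (25 - 1*11²)/(-261) = (25 - 1*121)*(-1/261) = (25 - 121)*(-1/261) = -96*(-1/261) = 32/87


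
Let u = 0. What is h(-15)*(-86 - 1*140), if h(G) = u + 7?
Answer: -1582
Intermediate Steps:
h(G) = 7 (h(G) = 0 + 7 = 7)
h(-15)*(-86 - 1*140) = 7*(-86 - 1*140) = 7*(-86 - 140) = 7*(-226) = -1582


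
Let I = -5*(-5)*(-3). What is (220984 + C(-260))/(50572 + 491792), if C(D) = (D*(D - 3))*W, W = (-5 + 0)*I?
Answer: 6465871/135591 ≈ 47.687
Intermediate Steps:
I = -75 (I = 25*(-3) = -75)
W = 375 (W = (-5 + 0)*(-75) = -5*(-75) = 375)
C(D) = 375*D*(-3 + D) (C(D) = (D*(D - 3))*375 = (D*(-3 + D))*375 = 375*D*(-3 + D))
(220984 + C(-260))/(50572 + 491792) = (220984 + 375*(-260)*(-3 - 260))/(50572 + 491792) = (220984 + 375*(-260)*(-263))/542364 = (220984 + 25642500)*(1/542364) = 25863484*(1/542364) = 6465871/135591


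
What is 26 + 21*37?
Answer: 803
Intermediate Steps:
26 + 21*37 = 26 + 777 = 803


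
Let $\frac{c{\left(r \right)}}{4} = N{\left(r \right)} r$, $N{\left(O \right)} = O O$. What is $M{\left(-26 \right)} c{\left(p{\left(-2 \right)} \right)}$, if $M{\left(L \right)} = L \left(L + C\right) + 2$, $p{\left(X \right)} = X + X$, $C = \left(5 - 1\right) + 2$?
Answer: $-133632$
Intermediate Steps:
$N{\left(O \right)} = O^{2}$
$C = 6$ ($C = 4 + 2 = 6$)
$p{\left(X \right)} = 2 X$
$M{\left(L \right)} = 2 + L \left(6 + L\right)$ ($M{\left(L \right)} = L \left(L + 6\right) + 2 = L \left(6 + L\right) + 2 = 2 + L \left(6 + L\right)$)
$c{\left(r \right)} = 4 r^{3}$ ($c{\left(r \right)} = 4 r^{2} r = 4 r^{3}$)
$M{\left(-26 \right)} c{\left(p{\left(-2 \right)} \right)} = \left(2 + \left(-26\right)^{2} + 6 \left(-26\right)\right) 4 \left(2 \left(-2\right)\right)^{3} = \left(2 + 676 - 156\right) 4 \left(-4\right)^{3} = 522 \cdot 4 \left(-64\right) = 522 \left(-256\right) = -133632$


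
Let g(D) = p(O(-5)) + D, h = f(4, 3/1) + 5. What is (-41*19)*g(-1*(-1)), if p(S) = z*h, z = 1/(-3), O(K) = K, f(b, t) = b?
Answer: 1558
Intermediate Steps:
h = 9 (h = 4 + 5 = 9)
z = -⅓ ≈ -0.33333
p(S) = -3 (p(S) = -⅓*9 = -3)
g(D) = -3 + D
(-41*19)*g(-1*(-1)) = (-41*19)*(-3 - 1*(-1)) = -779*(-3 + 1) = -779*(-2) = 1558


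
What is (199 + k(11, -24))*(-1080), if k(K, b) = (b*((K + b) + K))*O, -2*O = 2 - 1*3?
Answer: -240840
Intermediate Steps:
O = ½ (O = -(2 - 1*3)/2 = -(2 - 3)/2 = -½*(-1) = ½ ≈ 0.50000)
k(K, b) = b*(b + 2*K)/2 (k(K, b) = (b*((K + b) + K))*(½) = (b*(b + 2*K))*(½) = b*(b + 2*K)/2)
(199 + k(11, -24))*(-1080) = (199 + (½)*(-24)*(-24 + 2*11))*(-1080) = (199 + (½)*(-24)*(-24 + 22))*(-1080) = (199 + (½)*(-24)*(-2))*(-1080) = (199 + 24)*(-1080) = 223*(-1080) = -240840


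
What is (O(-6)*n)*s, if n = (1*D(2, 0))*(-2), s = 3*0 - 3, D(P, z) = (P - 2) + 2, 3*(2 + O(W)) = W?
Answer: -48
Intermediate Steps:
O(W) = -2 + W/3
D(P, z) = P (D(P, z) = (-2 + P) + 2 = P)
s = -3 (s = 0 - 3 = -3)
n = -4 (n = (1*2)*(-2) = 2*(-2) = -4)
(O(-6)*n)*s = ((-2 + (1/3)*(-6))*(-4))*(-3) = ((-2 - 2)*(-4))*(-3) = -4*(-4)*(-3) = 16*(-3) = -48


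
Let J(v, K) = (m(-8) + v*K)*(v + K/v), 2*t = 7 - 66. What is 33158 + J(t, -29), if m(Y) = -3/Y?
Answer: 8260997/944 ≈ 8751.1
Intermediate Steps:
t = -59/2 (t = (7 - 66)/2 = (1/2)*(-59) = -59/2 ≈ -29.500)
J(v, K) = (3/8 + K*v)*(v + K/v) (J(v, K) = (-3/(-8) + v*K)*(v + K/v) = (-3*(-1/8) + K*v)*(v + K/v) = (3/8 + K*v)*(v + K/v))
33158 + J(t, -29) = 33158 + ((-29)**2 + (3/8)*(-59/2) - 29*(-59/2)**2 + (3/8)*(-29)/(-59/2)) = 33158 + (841 - 177/16 - 29*3481/4 + (3/8)*(-29)*(-2/59)) = 33158 + (841 - 177/16 - 100949/4 + 87/236) = 33158 - 23040155/944 = 8260997/944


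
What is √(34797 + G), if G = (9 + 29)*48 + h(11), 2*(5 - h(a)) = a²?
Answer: √146262/2 ≈ 191.22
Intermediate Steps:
h(a) = 5 - a²/2
G = 3537/2 (G = (9 + 29)*48 + (5 - ½*11²) = 38*48 + (5 - ½*121) = 1824 + (5 - 121/2) = 1824 - 111/2 = 3537/2 ≈ 1768.5)
√(34797 + G) = √(34797 + 3537/2) = √(73131/2) = √146262/2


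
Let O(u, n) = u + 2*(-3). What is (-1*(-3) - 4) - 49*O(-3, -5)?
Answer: 440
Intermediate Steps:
O(u, n) = -6 + u (O(u, n) = u - 6 = -6 + u)
(-1*(-3) - 4) - 49*O(-3, -5) = (-1*(-3) - 4) - 49*(-6 - 3) = (3 - 4) - 49*(-9) = -1 + 441 = 440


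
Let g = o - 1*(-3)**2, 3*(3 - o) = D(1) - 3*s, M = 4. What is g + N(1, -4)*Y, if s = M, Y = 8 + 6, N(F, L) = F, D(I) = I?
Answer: 35/3 ≈ 11.667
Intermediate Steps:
Y = 14
s = 4
o = 20/3 (o = 3 - (1 - 3*4)/3 = 3 - (1 - 12)/3 = 3 - 1/3*(-11) = 3 + 11/3 = 20/3 ≈ 6.6667)
g = -7/3 (g = 20/3 - 1*(-3)**2 = 20/3 - 1*9 = 20/3 - 9 = -7/3 ≈ -2.3333)
g + N(1, -4)*Y = -7/3 + 1*14 = -7/3 + 14 = 35/3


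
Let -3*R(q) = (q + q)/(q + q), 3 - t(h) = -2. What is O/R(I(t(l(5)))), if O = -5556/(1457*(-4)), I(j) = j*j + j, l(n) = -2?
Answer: -4167/1457 ≈ -2.8600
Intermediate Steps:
t(h) = 5 (t(h) = 3 - 1*(-2) = 3 + 2 = 5)
I(j) = j + j**2 (I(j) = j**2 + j = j + j**2)
R(q) = -1/3 (R(q) = -(q + q)/(3*(q + q)) = -2*q/(3*(2*q)) = -2*q*1/(2*q)/3 = -1/3*1 = -1/3)
O = 1389/1457 (O = -5556/(-5828) = -5556*(-1/5828) = 1389/1457 ≈ 0.95333)
O/R(I(t(l(5)))) = 1389/(1457*(-1/3)) = (1389/1457)*(-3) = -4167/1457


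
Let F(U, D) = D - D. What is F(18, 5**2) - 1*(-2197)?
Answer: 2197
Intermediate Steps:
F(U, D) = 0
F(18, 5**2) - 1*(-2197) = 0 - 1*(-2197) = 0 + 2197 = 2197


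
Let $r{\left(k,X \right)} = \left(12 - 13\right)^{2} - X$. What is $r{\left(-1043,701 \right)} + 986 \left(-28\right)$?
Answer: $-28308$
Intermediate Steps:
$r{\left(k,X \right)} = 1 - X$ ($r{\left(k,X \right)} = \left(-1\right)^{2} - X = 1 - X$)
$r{\left(-1043,701 \right)} + 986 \left(-28\right) = \left(1 - 701\right) + 986 \left(-28\right) = \left(1 - 701\right) - 27608 = -700 - 27608 = -28308$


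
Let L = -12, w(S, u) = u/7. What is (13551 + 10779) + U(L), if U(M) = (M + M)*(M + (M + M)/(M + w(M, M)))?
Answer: 24576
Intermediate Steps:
w(S, u) = u/7 (w(S, u) = u*(⅐) = u/7)
U(M) = 2*M*(7/4 + M) (U(M) = (M + M)*(M + (M + M)/(M + M/7)) = (2*M)*(M + (2*M)/((8*M/7))) = (2*M)*(M + (2*M)*(7/(8*M))) = (2*M)*(M + 7/4) = (2*M)*(7/4 + M) = 2*M*(7/4 + M))
(13551 + 10779) + U(L) = (13551 + 10779) + (½)*(-12)*(7 + 4*(-12)) = 24330 + (½)*(-12)*(7 - 48) = 24330 + (½)*(-12)*(-41) = 24330 + 246 = 24576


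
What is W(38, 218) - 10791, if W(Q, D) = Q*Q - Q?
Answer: -9385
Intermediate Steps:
W(Q, D) = Q² - Q
W(38, 218) - 10791 = 38*(-1 + 38) - 10791 = 38*37 - 10791 = 1406 - 10791 = -9385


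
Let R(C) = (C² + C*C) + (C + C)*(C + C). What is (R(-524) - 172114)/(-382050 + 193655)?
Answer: -1475342/188395 ≈ -7.8311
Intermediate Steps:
R(C) = 6*C² (R(C) = (C² + C²) + (2*C)*(2*C) = 2*C² + 4*C² = 6*C²)
(R(-524) - 172114)/(-382050 + 193655) = (6*(-524)² - 172114)/(-382050 + 193655) = (6*274576 - 172114)/(-188395) = (1647456 - 172114)*(-1/188395) = 1475342*(-1/188395) = -1475342/188395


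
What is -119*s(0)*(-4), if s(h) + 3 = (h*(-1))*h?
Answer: -1428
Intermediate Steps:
s(h) = -3 - h**2 (s(h) = -3 + (h*(-1))*h = -3 + (-h)*h = -3 - h**2)
-119*s(0)*(-4) = -119*(-3 - 1*0**2)*(-4) = -119*(-3 - 1*0)*(-4) = -119*(-3 + 0)*(-4) = -119*(-3)*(-4) = 357*(-4) = -1428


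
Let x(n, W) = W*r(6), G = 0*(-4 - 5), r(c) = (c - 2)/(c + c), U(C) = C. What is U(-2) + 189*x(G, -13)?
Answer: -821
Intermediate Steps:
r(c) = (-2 + c)/(2*c) (r(c) = (-2 + c)/((2*c)) = (-2 + c)*(1/(2*c)) = (-2 + c)/(2*c))
G = 0 (G = 0*(-9) = 0)
x(n, W) = W/3 (x(n, W) = W*((1/2)*(-2 + 6)/6) = W*((1/2)*(1/6)*4) = W*(1/3) = W/3)
U(-2) + 189*x(G, -13) = -2 + 189*((1/3)*(-13)) = -2 + 189*(-13/3) = -2 - 819 = -821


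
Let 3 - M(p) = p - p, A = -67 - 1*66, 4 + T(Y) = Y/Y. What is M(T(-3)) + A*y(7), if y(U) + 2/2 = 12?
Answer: -1460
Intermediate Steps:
y(U) = 11 (y(U) = -1 + 12 = 11)
T(Y) = -3 (T(Y) = -4 + Y/Y = -4 + 1 = -3)
A = -133 (A = -67 - 66 = -133)
M(p) = 3 (M(p) = 3 - (p - p) = 3 - 1*0 = 3 + 0 = 3)
M(T(-3)) + A*y(7) = 3 - 133*11 = 3 - 1463 = -1460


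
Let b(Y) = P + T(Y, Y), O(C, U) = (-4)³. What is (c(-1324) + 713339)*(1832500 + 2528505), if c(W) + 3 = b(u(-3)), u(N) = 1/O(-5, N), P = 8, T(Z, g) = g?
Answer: 199097387685075/64 ≈ 3.1109e+12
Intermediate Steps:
O(C, U) = -64
u(N) = -1/64 (u(N) = 1/(-64) = -1/64)
b(Y) = 8 + Y
c(W) = 319/64 (c(W) = -3 + (8 - 1/64) = -3 + 511/64 = 319/64)
(c(-1324) + 713339)*(1832500 + 2528505) = (319/64 + 713339)*(1832500 + 2528505) = (45654015/64)*4361005 = 199097387685075/64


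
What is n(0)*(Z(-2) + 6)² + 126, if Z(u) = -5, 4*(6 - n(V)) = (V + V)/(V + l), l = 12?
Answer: 132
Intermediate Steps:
n(V) = 6 - V/(2*(12 + V)) (n(V) = 6 - (V + V)/(4*(V + 12)) = 6 - 2*V/(4*(12 + V)) = 6 - V/(2*(12 + V)))
n(0)*(Z(-2) + 6)² + 126 = ((144 + 11*0)/(2*(12 + 0)))*(-5 + 6)² + 126 = ((½)*(144 + 0)/12)*1² + 126 = ((½)*(1/12)*144)*1 + 126 = 6*1 + 126 = 6 + 126 = 132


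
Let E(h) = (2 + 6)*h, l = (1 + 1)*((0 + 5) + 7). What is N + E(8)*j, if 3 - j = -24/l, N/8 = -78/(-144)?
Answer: 781/3 ≈ 260.33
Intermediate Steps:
l = 24 (l = 2*(5 + 7) = 2*12 = 24)
E(h) = 8*h
N = 13/3 (N = 8*(-78/(-144)) = 8*(-78*(-1/144)) = 8*(13/24) = 13/3 ≈ 4.3333)
j = 4 (j = 3 - (-24)/24 = 3 - 1*(-1) = 3 + 1 = 4)
N + E(8)*j = 13/3 + (8*8)*4 = 13/3 + 64*4 = 13/3 + 256 = 781/3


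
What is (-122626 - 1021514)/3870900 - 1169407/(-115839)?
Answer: 24411786238/2491117695 ≈ 9.7995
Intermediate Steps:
(-122626 - 1021514)/3870900 - 1169407/(-115839) = -1144140*1/3870900 - 1169407*(-1/115839) = -19069/64515 + 1169407/115839 = 24411786238/2491117695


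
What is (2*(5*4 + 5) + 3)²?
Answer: 2809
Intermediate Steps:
(2*(5*4 + 5) + 3)² = (2*(20 + 5) + 3)² = (2*25 + 3)² = (50 + 3)² = 53² = 2809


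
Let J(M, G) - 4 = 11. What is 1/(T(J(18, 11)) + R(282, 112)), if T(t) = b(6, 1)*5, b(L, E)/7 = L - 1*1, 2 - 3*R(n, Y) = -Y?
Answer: 1/213 ≈ 0.0046948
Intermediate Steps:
J(M, G) = 15 (J(M, G) = 4 + 11 = 15)
R(n, Y) = 2/3 + Y/3 (R(n, Y) = 2/3 - (-1)*Y/3 = 2/3 + Y/3)
b(L, E) = -7 + 7*L (b(L, E) = 7*(L - 1*1) = 7*(L - 1) = 7*(-1 + L) = -7 + 7*L)
T(t) = 175 (T(t) = (-7 + 7*6)*5 = (-7 + 42)*5 = 35*5 = 175)
1/(T(J(18, 11)) + R(282, 112)) = 1/(175 + (2/3 + (1/3)*112)) = 1/(175 + (2/3 + 112/3)) = 1/(175 + 38) = 1/213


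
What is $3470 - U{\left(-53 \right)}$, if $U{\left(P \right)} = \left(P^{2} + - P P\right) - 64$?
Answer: $3534$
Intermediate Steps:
$U{\left(P \right)} = -64$ ($U{\left(P \right)} = \left(P^{2} - P^{2}\right) - 64 = 0 - 64 = -64$)
$3470 - U{\left(-53 \right)} = 3470 - -64 = 3470 + 64 = 3534$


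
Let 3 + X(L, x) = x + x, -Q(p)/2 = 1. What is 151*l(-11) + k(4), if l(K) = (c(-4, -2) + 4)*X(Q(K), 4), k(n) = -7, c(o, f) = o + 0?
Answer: -7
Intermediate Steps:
Q(p) = -2 (Q(p) = -2*1 = -2)
c(o, f) = o
X(L, x) = -3 + 2*x (X(L, x) = -3 + (x + x) = -3 + 2*x)
l(K) = 0 (l(K) = (-4 + 4)*(-3 + 2*4) = 0*(-3 + 8) = 0*5 = 0)
151*l(-11) + k(4) = 151*0 - 7 = 0 - 7 = -7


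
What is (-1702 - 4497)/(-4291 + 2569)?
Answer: 6199/1722 ≈ 3.5999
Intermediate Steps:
(-1702 - 4497)/(-4291 + 2569) = -6199/(-1722) = -6199*(-1/1722) = 6199/1722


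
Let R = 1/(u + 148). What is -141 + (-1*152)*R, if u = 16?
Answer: -5819/41 ≈ -141.93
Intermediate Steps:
R = 1/164 (R = 1/(16 + 148) = 1/164 ≈ 0.0060976)
-141 + (-1*152)*R = -141 - 1*152*(1/164) = -141 - 152*1/164 = -141 - 38/41 = -5819/41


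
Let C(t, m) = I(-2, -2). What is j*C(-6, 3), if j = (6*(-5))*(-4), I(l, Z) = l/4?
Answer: -60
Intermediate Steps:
I(l, Z) = l/4 (I(l, Z) = l*(¼) = l/4)
C(t, m) = -½ (C(t, m) = (¼)*(-2) = -½)
j = 120 (j = -30*(-4) = 120)
j*C(-6, 3) = 120*(-½) = -60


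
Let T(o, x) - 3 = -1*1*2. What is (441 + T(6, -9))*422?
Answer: 186524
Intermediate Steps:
T(o, x) = 1 (T(o, x) = 3 - 1*1*2 = 3 - 1*2 = 3 - 2 = 1)
(441 + T(6, -9))*422 = (441 + 1)*422 = 442*422 = 186524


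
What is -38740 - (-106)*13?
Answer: -37362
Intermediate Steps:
-38740 - (-106)*13 = -38740 - 1*(-1378) = -38740 + 1378 = -37362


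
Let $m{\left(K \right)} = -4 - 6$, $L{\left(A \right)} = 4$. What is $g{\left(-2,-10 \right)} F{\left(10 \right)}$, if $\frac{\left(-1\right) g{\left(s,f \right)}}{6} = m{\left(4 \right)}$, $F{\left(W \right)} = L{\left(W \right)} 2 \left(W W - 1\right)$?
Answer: $47520$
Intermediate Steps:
$m{\left(K \right)} = -10$ ($m{\left(K \right)} = -4 - 6 = -10$)
$F{\left(W \right)} = -8 + 8 W^{2}$ ($F{\left(W \right)} = 4 \cdot 2 \left(W W - 1\right) = 8 \left(W^{2} - 1\right) = 8 \left(-1 + W^{2}\right) = -8 + 8 W^{2}$)
$g{\left(s,f \right)} = 60$ ($g{\left(s,f \right)} = \left(-6\right) \left(-10\right) = 60$)
$g{\left(-2,-10 \right)} F{\left(10 \right)} = 60 \left(-8 + 8 \cdot 10^{2}\right) = 60 \left(-8 + 8 \cdot 100\right) = 60 \left(-8 + 800\right) = 60 \cdot 792 = 47520$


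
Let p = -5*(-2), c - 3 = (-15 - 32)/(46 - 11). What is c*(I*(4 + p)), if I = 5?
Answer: 116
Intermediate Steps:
c = 58/35 (c = 3 + (-15 - 32)/(46 - 11) = 3 - 47/35 = 58/35 ≈ 1.6571)
p = 10
c*(I*(4 + p)) = 58*(5*(4 + 10))/35 = 58*(5*14)/35 = (58/35)*70 = 116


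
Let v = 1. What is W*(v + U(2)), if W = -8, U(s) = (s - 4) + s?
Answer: -8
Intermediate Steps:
U(s) = -4 + 2*s (U(s) = (-4 + s) + s = -4 + 2*s)
W*(v + U(2)) = -8*(1 + (-4 + 2*2)) = -8*(1 + (-4 + 4)) = -8*(1 + 0) = -8*1 = -8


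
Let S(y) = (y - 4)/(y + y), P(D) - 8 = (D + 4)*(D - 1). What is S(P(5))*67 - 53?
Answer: -248/11 ≈ -22.545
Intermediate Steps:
P(D) = 8 + (-1 + D)*(4 + D) (P(D) = 8 + (D + 4)*(D - 1) = 8 + (4 + D)*(-1 + D) = 8 + (-1 + D)*(4 + D))
S(y) = (-4 + y)/(2*y) (S(y) = (-4 + y)/((2*y)) = (-4 + y)*(1/(2*y)) = (-4 + y)/(2*y))
S(P(5))*67 - 53 = ((-4 + (4 + 5² + 3*5))/(2*(4 + 5² + 3*5)))*67 - 53 = ((-4 + (4 + 25 + 15))/(2*(4 + 25 + 15)))*67 - 53 = ((½)*(-4 + 44)/44)*67 - 53 = ((½)*(1/44)*40)*67 - 53 = (5/11)*67 - 53 = 335/11 - 53 = -248/11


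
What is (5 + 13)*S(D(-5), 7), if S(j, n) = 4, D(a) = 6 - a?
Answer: 72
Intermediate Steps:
(5 + 13)*S(D(-5), 7) = (5 + 13)*4 = 18*4 = 72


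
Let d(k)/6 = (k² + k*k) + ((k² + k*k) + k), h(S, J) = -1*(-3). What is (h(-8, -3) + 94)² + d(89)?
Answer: 200047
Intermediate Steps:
h(S, J) = 3
d(k) = 6*k + 24*k² (d(k) = 6*((k² + k*k) + ((k² + k*k) + k)) = 6*((k² + k²) + ((k² + k²) + k)) = 6*(2*k² + (2*k² + k)) = 6*(2*k² + (k + 2*k²)) = 6*(k + 4*k²) = 6*k + 24*k²)
(h(-8, -3) + 94)² + d(89) = (3 + 94)² + 6*89*(1 + 4*89) = 97² + 6*89*(1 + 356) = 9409 + 6*89*357 = 9409 + 190638 = 200047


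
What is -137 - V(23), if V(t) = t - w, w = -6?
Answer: -166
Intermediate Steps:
V(t) = 6 + t (V(t) = t - 1*(-6) = t + 6 = 6 + t)
-137 - V(23) = -137 - (6 + 23) = -137 - 1*29 = -137 - 29 = -166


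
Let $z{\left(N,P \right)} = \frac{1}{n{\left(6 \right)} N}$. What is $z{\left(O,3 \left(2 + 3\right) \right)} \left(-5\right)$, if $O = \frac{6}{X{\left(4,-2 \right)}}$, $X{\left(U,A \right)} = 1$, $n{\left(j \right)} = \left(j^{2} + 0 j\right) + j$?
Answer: $- \frac{5}{252} \approx -0.019841$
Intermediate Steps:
$n{\left(j \right)} = j + j^{2}$ ($n{\left(j \right)} = \left(j^{2} + 0\right) + j = j^{2} + j = j + j^{2}$)
$O = 6$ ($O = \frac{6}{1} = 6 \cdot 1 = 6$)
$z{\left(N,P \right)} = \frac{1}{42 N}$ ($z{\left(N,P \right)} = \frac{1}{6 \left(1 + 6\right) N} = \frac{1}{6 \cdot 7 N} = \frac{1}{42 N}$)
$z{\left(O,3 \left(2 + 3\right) \right)} \left(-5\right) = \frac{1}{42 \cdot 6} \left(-5\right) = \frac{1}{42} \cdot \frac{1}{6} \left(-5\right) = \frac{1}{252} \left(-5\right) = - \frac{5}{252}$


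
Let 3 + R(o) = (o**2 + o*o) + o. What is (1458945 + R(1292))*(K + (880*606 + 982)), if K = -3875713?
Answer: -16034828083662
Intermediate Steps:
R(o) = -3 + o + 2*o**2 (R(o) = -3 + ((o**2 + o*o) + o) = -3 + ((o**2 + o**2) + o) = -3 + (2*o**2 + o) = -3 + (o + 2*o**2) = -3 + o + 2*o**2)
(1458945 + R(1292))*(K + (880*606 + 982)) = (1458945 + (-3 + 1292 + 2*1292**2))*(-3875713 + (880*606 + 982)) = (1458945 + (-3 + 1292 + 2*1669264))*(-3875713 + (533280 + 982)) = (1458945 + (-3 + 1292 + 3338528))*(-3875713 + 534262) = (1458945 + 3339817)*(-3341451) = 4798762*(-3341451) = -16034828083662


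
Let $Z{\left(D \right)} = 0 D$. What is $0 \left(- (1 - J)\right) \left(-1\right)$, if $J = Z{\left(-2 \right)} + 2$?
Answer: $0$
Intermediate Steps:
$Z{\left(D \right)} = 0$
$J = 2$ ($J = 0 + 2 = 2$)
$0 \left(- (1 - J)\right) \left(-1\right) = 0 \left(- (1 - 2)\right) \left(-1\right) = 0 \left(\left(-1\right) \left(-1\right)\right) \left(-1\right) = 0 \cdot 1 \left(-1\right) = 0 \left(-1\right) = 0$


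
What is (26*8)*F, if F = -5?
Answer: -1040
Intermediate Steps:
(26*8)*F = (26*8)*(-5) = 208*(-5) = -1040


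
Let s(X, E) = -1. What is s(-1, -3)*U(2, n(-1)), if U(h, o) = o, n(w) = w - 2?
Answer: 3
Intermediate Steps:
n(w) = -2 + w
s(-1, -3)*U(2, n(-1)) = -(-2 - 1) = -1*(-3) = 3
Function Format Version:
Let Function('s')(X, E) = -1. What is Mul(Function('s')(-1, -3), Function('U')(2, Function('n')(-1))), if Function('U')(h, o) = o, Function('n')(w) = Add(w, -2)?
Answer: 3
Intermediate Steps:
Function('n')(w) = Add(-2, w)
Mul(Function('s')(-1, -3), Function('U')(2, Function('n')(-1))) = Mul(-1, Add(-2, -1)) = Mul(-1, -3) = 3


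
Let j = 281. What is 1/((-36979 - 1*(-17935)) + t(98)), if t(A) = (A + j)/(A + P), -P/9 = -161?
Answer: -1547/29460689 ≈ -5.2511e-5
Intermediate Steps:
P = 1449 (P = -9*(-161) = 1449)
t(A) = (281 + A)/(1449 + A) (t(A) = (A + 281)/(A + 1449) = (281 + A)/(1449 + A))
1/((-36979 - 1*(-17935)) + t(98)) = 1/((-36979 - 1*(-17935)) + (281 + 98)/(1449 + 98)) = 1/((-36979 + 17935) + 379/1547) = 1/(-19044 + (1/1547)*379) = 1/(-19044 + 379/1547) = 1/(-29460689/1547) = -1547/29460689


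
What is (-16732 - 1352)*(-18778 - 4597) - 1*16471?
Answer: 422697029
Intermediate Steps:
(-16732 - 1352)*(-18778 - 4597) - 1*16471 = -18084*(-23375) - 16471 = 422713500 - 16471 = 422697029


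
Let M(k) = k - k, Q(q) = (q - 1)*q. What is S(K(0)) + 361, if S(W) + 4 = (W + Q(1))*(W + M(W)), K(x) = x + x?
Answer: 357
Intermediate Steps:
K(x) = 2*x
Q(q) = q*(-1 + q) (Q(q) = (-1 + q)*q = q*(-1 + q))
M(k) = 0
S(W) = -4 + W**2 (S(W) = -4 + (W + 1*(-1 + 1))*(W + 0) = -4 + (W + 1*0)*W = -4 + (W + 0)*W = -4 + W*W = -4 + W**2)
S(K(0)) + 361 = (-4 + (2*0)**2) + 361 = (-4 + 0**2) + 361 = (-4 + 0) + 361 = -4 + 361 = 357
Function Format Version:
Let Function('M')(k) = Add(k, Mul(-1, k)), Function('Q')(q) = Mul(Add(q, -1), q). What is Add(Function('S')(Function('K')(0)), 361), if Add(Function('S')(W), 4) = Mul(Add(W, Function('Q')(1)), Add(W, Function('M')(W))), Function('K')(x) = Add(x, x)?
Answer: 357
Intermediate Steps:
Function('K')(x) = Mul(2, x)
Function('Q')(q) = Mul(q, Add(-1, q)) (Function('Q')(q) = Mul(Add(-1, q), q) = Mul(q, Add(-1, q)))
Function('M')(k) = 0
Function('S')(W) = Add(-4, Pow(W, 2)) (Function('S')(W) = Add(-4, Mul(Add(W, Mul(1, Add(-1, 1))), Add(W, 0))) = Add(-4, Mul(Add(W, Mul(1, 0)), W)) = Add(-4, Mul(Add(W, 0), W)) = Add(-4, Mul(W, W)) = Add(-4, Pow(W, 2)))
Add(Function('S')(Function('K')(0)), 361) = Add(Add(-4, Pow(Mul(2, 0), 2)), 361) = Add(Add(-4, Pow(0, 2)), 361) = Add(Add(-4, 0), 361) = Add(-4, 361) = 357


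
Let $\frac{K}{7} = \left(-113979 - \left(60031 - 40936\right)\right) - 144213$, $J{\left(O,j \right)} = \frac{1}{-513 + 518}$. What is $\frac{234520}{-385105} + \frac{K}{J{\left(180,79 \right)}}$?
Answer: $- \frac{747492317849}{77021} \approx -9.705 \cdot 10^{6}$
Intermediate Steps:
$J{\left(O,j \right)} = \frac{1}{5}$
$K = -1941009$ ($K = 7 \left(\left(-113979 - \left(60031 - 40936\right)\right) - 144213\right) = 7 \left(\left(-113979 - 19095\right) - 144213\right) = 7 \left(-133074 - 144213\right) = 7 \left(-277287\right) = -1941009$)
$\frac{234520}{-385105} + \frac{K}{J{\left(180,79 \right)}} = \frac{234520}{-385105} - 1941009 \frac{1}{\frac{1}{5}} = 234520 \left(- \frac{1}{385105}\right) - 9705045 = - \frac{46904}{77021} - 9705045 = - \frac{747492317849}{77021}$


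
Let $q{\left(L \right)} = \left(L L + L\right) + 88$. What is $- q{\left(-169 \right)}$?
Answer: $-28480$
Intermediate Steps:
$q{\left(L \right)} = 88 + L + L^{2}$ ($q{\left(L \right)} = \left(L^{2} + L\right) + 88 = \left(L + L^{2}\right) + 88 = 88 + L + L^{2}$)
$- q{\left(-169 \right)} = - (88 - 169 + \left(-169\right)^{2}) = - (88 - 169 + 28561) = \left(-1\right) 28480 = -28480$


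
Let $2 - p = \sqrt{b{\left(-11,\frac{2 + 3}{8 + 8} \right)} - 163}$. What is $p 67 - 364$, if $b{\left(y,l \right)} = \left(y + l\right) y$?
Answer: $-230 - \frac{67 i \sqrt{727}}{4} \approx -230.0 - 451.63 i$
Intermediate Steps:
$b{\left(y,l \right)} = y \left(l + y\right)$ ($b{\left(y,l \right)} = \left(l + y\right) y = y \left(l + y\right)$)
$p = 2 - \frac{i \sqrt{727}}{4}$ ($p = 2 - \sqrt{- 11 \left(\frac{2 + 3}{8 + 8} - 11\right) - 163} = 2 - \sqrt{- 11 \left(\frac{5}{16} - 11\right) - 163} = 2 - \sqrt{\left(-11\right) \left(- \frac{171}{16}\right) - 163} = 2 - \sqrt{\frac{1881}{16} - 163} = 2 - \sqrt{- \frac{727}{16}} = 2 - \frac{i \sqrt{727}}{4} \approx 2.0 - 6.7407 i$)
$p 67 - 364 = \left(2 - \frac{i \sqrt{727}}{4}\right) 67 - 364 = \left(134 - \frac{67 i \sqrt{727}}{4}\right) - 364 = -230 - \frac{67 i \sqrt{727}}{4}$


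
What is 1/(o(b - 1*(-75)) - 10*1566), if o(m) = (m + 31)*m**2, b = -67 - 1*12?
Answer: -1/15228 ≈ -6.5668e-5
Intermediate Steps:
b = -79 (b = -67 - 12 = -79)
o(m) = m**2*(31 + m) (o(m) = (31 + m)*m**2 = m**2*(31 + m))
1/(o(b - 1*(-75)) - 10*1566) = 1/((-79 - 1*(-75))**2*(31 + (-79 - 1*(-75))) - 10*1566) = 1/((-79 + 75)**2*(31 + (-79 + 75)) - 15660) = 1/((-4)**2*(31 - 4) - 15660) = 1/(16*27 - 15660) = 1/(432 - 15660) = 1/(-15228) = -1/15228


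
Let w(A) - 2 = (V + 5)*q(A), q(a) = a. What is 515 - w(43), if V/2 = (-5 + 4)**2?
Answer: 212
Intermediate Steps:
V = 2 (V = 2*(-5 + 4)**2 = 2*(-1)**2 = 2*1 = 2)
w(A) = 2 + 7*A (w(A) = 2 + (2 + 5)*A = 2 + 7*A)
515 - w(43) = 515 - (2 + 7*43) = 515 - (2 + 301) = 515 - 1*303 = 515 - 303 = 212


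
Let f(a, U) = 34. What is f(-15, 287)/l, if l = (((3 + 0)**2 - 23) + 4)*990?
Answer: -17/4950 ≈ -0.0034343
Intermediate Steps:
l = -9900 (l = ((3**2 - 23) + 4)*990 = ((9 - 23) + 4)*990 = (-14 + 4)*990 = -10*990 = -9900)
f(-15, 287)/l = 34/(-9900) = 34*(-1/9900) = -17/4950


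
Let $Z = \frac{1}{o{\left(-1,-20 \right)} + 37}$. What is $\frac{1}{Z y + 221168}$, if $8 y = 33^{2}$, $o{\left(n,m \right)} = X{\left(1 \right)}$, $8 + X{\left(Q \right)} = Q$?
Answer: $\frac{80}{17693803} \approx 4.5214 \cdot 10^{-6}$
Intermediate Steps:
$X{\left(Q \right)} = -8 + Q$
$o{\left(n,m \right)} = -7$ ($o{\left(n,m \right)} = -8 + 1 = -7$)
$y = \frac{1089}{8}$ ($y = \frac{33^{2}}{8} = \frac{1}{8} \cdot 1089 = \frac{1089}{8} \approx 136.13$)
$Z = \frac{1}{30}$ ($Z = \frac{1}{-7 + 37} = \frac{1}{30} \approx 0.033333$)
$\frac{1}{Z y + 221168} = \frac{1}{\frac{1}{30} \cdot \frac{1089}{8} + 221168} = \frac{1}{\frac{363}{80} + 221168} = \frac{1}{\frac{17693803}{80}} = \frac{80}{17693803}$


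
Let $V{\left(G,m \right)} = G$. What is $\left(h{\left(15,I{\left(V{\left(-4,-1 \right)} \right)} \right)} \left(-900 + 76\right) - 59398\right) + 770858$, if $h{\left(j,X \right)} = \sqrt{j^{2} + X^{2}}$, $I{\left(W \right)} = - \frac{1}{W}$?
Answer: $711460 - 206 \sqrt{3601} \approx 6.991 \cdot 10^{5}$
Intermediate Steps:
$h{\left(j,X \right)} = \sqrt{X^{2} + j^{2}}$
$\left(h{\left(15,I{\left(V{\left(-4,-1 \right)} \right)} \right)} \left(-900 + 76\right) - 59398\right) + 770858 = \left(\sqrt{\left(- \frac{1}{-4}\right)^{2} + 15^{2}} \left(-900 + 76\right) - 59398\right) + 770858 = \left(\sqrt{\left(\left(-1\right) \left(- \frac{1}{4}\right)\right)^{2} + 225} \left(-824\right) - 59398\right) + 770858 = \left(\sqrt{\left(\frac{1}{4}\right)^{2} + 225} \left(-824\right) - 59398\right) + 770858 = \left(\sqrt{\frac{1}{16} + 225} \left(-824\right) - 59398\right) + 770858 = \left(\sqrt{\frac{3601}{16}} \left(-824\right) - 59398\right) + 770858 = \left(\frac{\sqrt{3601}}{4} \left(-824\right) - 59398\right) + 770858 = \left(- 206 \sqrt{3601} - 59398\right) + 770858 = \left(-59398 - 206 \sqrt{3601}\right) + 770858 = 711460 - 206 \sqrt{3601}$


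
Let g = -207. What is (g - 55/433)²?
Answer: 8043578596/187489 ≈ 42902.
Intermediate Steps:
(g - 55/433)² = (-207 - 55/433)² = (-89686/433)² = 8043578596/187489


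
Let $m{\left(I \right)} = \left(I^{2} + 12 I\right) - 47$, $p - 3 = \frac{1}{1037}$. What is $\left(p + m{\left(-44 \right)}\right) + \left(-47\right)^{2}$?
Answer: $\frac{3705202}{1037} \approx 3573.0$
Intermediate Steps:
$p = \frac{3112}{1037}$ ($p = 3 + \frac{1}{1037} = \frac{3112}{1037} \approx 3.001$)
$m{\left(I \right)} = -47 + I^{2} + 12 I$
$\left(p + m{\left(-44 \right)}\right) + \left(-47\right)^{2} = \left(\frac{3112}{1037} + \left(-47 + \left(-44\right)^{2} + 12 \left(-44\right)\right)\right) + \left(-47\right)^{2} = \left(\frac{3112}{1037} - -1361\right) + 2209 = \left(\frac{3112}{1037} + 1361\right) + 2209 = \frac{1414469}{1037} + 2209 = \frac{3705202}{1037}$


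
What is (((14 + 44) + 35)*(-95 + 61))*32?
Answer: -101184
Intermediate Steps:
(((14 + 44) + 35)*(-95 + 61))*32 = ((58 + 35)*(-34))*32 = (93*(-34))*32 = -3162*32 = -101184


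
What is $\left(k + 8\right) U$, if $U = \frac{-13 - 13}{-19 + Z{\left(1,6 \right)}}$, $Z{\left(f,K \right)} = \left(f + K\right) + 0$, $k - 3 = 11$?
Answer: $\frac{143}{3} \approx 47.667$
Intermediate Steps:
$k = 14$ ($k = 3 + 11 = 14$)
$Z{\left(f,K \right)} = K + f$ ($Z{\left(f,K \right)} = \left(K + f\right) + 0 = K + f$)
$U = \frac{13}{6}$ ($U = \frac{-13 - 13}{-19 + \left(6 + 1\right)} = - \frac{26}{-19 + 7} = - \frac{26}{-12} = \left(-26\right) \left(- \frac{1}{12}\right) = \frac{13}{6} \approx 2.1667$)
$\left(k + 8\right) U = \left(14 + 8\right) \frac{13}{6} = 22 \cdot \frac{13}{6} = \frac{143}{3}$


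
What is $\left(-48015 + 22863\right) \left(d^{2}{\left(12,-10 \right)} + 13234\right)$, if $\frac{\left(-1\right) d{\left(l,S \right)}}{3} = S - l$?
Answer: $-442423680$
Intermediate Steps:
$d{\left(l,S \right)} = - 3 S + 3 l$ ($d{\left(l,S \right)} = - 3 \left(S - l\right) = - 3 S + 3 l$)
$\left(-48015 + 22863\right) \left(d^{2}{\left(12,-10 \right)} + 13234\right) = \left(-48015 + 22863\right) \left(\left(\left(-3\right) \left(-10\right) + 3 \cdot 12\right)^{2} + 13234\right) = - 25152 \left(\left(30 + 36\right)^{2} + 13234\right) = - 25152 \left(66^{2} + 13234\right) = - 25152 \left(4356 + 13234\right) = \left(-25152\right) 17590 = -442423680$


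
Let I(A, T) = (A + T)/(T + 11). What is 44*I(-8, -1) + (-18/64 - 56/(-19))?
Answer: -112279/3040 ≈ -36.934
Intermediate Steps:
I(A, T) = (A + T)/(11 + T)
44*I(-8, -1) + (-18/64 - 56/(-19)) = 44*((-8 - 1)/(11 - 1)) + (-18/64 - 56/(-19)) = 44*(-9/10) + (-18*1/64 - 56*(-1/19)) = 44*((1/10)*(-9)) + (-9/32 + 56/19) = 44*(-9/10) + 1621/608 = -198/5 + 1621/608 = -112279/3040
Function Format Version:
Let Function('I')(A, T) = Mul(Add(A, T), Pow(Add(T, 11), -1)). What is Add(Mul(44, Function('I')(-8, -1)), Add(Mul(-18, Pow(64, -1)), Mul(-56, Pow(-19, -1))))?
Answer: Rational(-112279, 3040) ≈ -36.934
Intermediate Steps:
Function('I')(A, T) = Mul(Pow(Add(11, T), -1), Add(A, T)) (Function('I')(A, T) = Mul(Add(A, T), Pow(Add(11, T), -1)) = Mul(Pow(Add(11, T), -1), Add(A, T)))
Add(Mul(44, Function('I')(-8, -1)), Add(Mul(-18, Pow(64, -1)), Mul(-56, Pow(-19, -1)))) = Add(Mul(44, Mul(Pow(Add(11, -1), -1), Add(-8, -1))), Add(Mul(-18, Pow(64, -1)), Mul(-56, Pow(-19, -1)))) = Add(Mul(44, Mul(Pow(10, -1), -9)), Add(Mul(-18, Rational(1, 64)), Mul(-56, Rational(-1, 19)))) = Add(Mul(44, Mul(Rational(1, 10), -9)), Add(Rational(-9, 32), Rational(56, 19))) = Add(Mul(44, Rational(-9, 10)), Rational(1621, 608)) = Add(Rational(-198, 5), Rational(1621, 608)) = Rational(-112279, 3040)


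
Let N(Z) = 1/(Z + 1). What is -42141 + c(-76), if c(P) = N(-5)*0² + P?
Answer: -42217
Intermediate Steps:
N(Z) = 1/(1 + Z)
c(P) = P (c(P) = 0²/(1 - 5) + P = 0/(-4) + P = -¼*0 + P = 0 + P = P)
-42141 + c(-76) = -42141 - 76 = -42217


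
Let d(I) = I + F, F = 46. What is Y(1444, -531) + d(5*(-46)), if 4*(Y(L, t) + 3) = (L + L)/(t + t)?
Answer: -99658/531 ≈ -187.68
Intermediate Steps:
Y(L, t) = -3 + L/(4*t) (Y(L, t) = -3 + ((L + L)/(t + t))/4 = -3 + ((2*L)/((2*t)))/4 = -3 + ((2*L)*(1/(2*t)))/4 = -3 + (L/t)/4 = -3 + L/(4*t))
d(I) = 46 + I (d(I) = I + 46 = 46 + I)
Y(1444, -531) + d(5*(-46)) = (-3 + (1/4)*1444/(-531)) + (46 + 5*(-46)) = (-3 + (1/4)*1444*(-1/531)) + (46 - 230) = (-3 - 361/531) - 184 = -1954/531 - 184 = -99658/531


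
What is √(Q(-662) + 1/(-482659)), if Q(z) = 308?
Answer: √71751590283889/482659 ≈ 17.550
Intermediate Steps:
√(Q(-662) + 1/(-482659)) = √(308 + 1/(-482659)) = √(308 - 1/482659) = √(148658971/482659) = √71751590283889/482659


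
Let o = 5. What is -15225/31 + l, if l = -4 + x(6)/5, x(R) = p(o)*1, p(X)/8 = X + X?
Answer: -14853/31 ≈ -479.13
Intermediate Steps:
p(X) = 16*X (p(X) = 8*(X + X) = 8*(2*X) = 16*X)
x(R) = 80 (x(R) = (16*5)*1 = 80*1 = 80)
l = 12 (l = -4 + 80/5 = -4 + 80*(1/5) = -4 + 16 = 12)
-15225/31 + l = -15225/31 + 12 = -14853/31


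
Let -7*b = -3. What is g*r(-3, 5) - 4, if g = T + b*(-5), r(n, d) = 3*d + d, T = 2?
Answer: -48/7 ≈ -6.8571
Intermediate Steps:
b = 3/7 (b = -⅐*(-3) = 3/7 ≈ 0.42857)
r(n, d) = 4*d
g = -⅐ (g = 2 + (3/7)*(-5) = 2 - 15/7 = -⅐ ≈ -0.14286)
g*r(-3, 5) - 4 = -4*5/7 - 4 = -⅐*20 - 4 = -20/7 - 4 = -48/7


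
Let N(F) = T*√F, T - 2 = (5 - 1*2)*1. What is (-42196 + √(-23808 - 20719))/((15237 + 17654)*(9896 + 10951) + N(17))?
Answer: -7233224363673/117538812023117476 + 52745*√17/117538812023117476 - 5*I*√756959/470155248092469904 + 685678677*I*√44527/470155248092469904 ≈ -6.1539e-5 + 3.0774e-7*I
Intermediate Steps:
T = 5 (T = 2 + (5 - 1*2)*1 = 2 + (5 - 2)*1 = 2 + 3*1 = 2 + 3 = 5)
N(F) = 5*√F
(-42196 + √(-23808 - 20719))/((15237 + 17654)*(9896 + 10951) + N(17)) = (-42196 + √(-23808 - 20719))/((15237 + 17654)*(9896 + 10951) + 5*√17) = (-42196 + √(-44527))/(32891*20847 + 5*√17) = (-42196 + I*√44527)/(685678677 + 5*√17)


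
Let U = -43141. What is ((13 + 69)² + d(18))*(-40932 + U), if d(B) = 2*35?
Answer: -571191962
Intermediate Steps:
d(B) = 70
((13 + 69)² + d(18))*(-40932 + U) = ((13 + 69)² + 70)*(-40932 - 43141) = (82² + 70)*(-84073) = (6724 + 70)*(-84073) = 6794*(-84073) = -571191962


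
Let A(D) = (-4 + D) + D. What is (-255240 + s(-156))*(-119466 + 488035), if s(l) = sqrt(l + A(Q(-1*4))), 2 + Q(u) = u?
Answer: -94073551560 + 737138*I*sqrt(43) ≈ -9.4074e+10 + 4.8337e+6*I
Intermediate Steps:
Q(u) = -2 + u
A(D) = -4 + 2*D
s(l) = sqrt(-16 + l) (s(l) = sqrt(l + (-4 + 2*(-2 - 1*4))) = sqrt(l + (-4 + 2*(-2 - 4))) = sqrt(l + (-4 + 2*(-6))) = sqrt(l + (-4 - 12)) = sqrt(l - 16) = sqrt(-16 + l))
(-255240 + s(-156))*(-119466 + 488035) = (-255240 + sqrt(-16 - 156))*(-119466 + 488035) = (-255240 + sqrt(-172))*368569 = (-255240 + 2*I*sqrt(43))*368569 = -94073551560 + 737138*I*sqrt(43)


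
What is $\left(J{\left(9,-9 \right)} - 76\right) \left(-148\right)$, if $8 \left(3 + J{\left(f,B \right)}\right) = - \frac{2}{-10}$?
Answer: $\frac{116883}{10} \approx 11688.0$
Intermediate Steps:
$J{\left(f,B \right)} = - \frac{119}{40}$ ($J{\left(f,B \right)} = -3 + \frac{\left(-2\right) \frac{1}{-10}}{8} = -3 + \frac{\left(-2\right) \left(- \frac{1}{10}\right)}{8} = -3 + \frac{1}{8} \cdot \frac{1}{5} = -3 + \frac{1}{40} = - \frac{119}{40}$)
$\left(J{\left(9,-9 \right)} - 76\right) \left(-148\right) = \left(- \frac{119}{40} - 76\right) \left(-148\right) = \left(- \frac{3159}{40}\right) \left(-148\right) = \frac{116883}{10}$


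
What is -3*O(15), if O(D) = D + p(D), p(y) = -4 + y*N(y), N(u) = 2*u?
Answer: -1383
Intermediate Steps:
p(y) = -4 + 2*y² (p(y) = -4 + y*(2*y) = -4 + 2*y²)
O(D) = -4 + D + 2*D² (O(D) = D + (-4 + 2*D²) = -4 + D + 2*D²)
-3*O(15) = -3*(-4 + 15 + 2*15²) = -3*(-4 + 15 + 2*225) = -3*(-4 + 15 + 450) = -3*461 = -1383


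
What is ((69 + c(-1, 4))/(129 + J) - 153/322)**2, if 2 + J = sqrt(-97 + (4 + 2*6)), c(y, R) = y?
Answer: 12890854537/6811108236100 - 46001286*I/10576255025 ≈ 0.0018926 - 0.0043495*I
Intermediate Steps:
J = -2 + 9*I (J = -2 + sqrt(-97 + (4 + 2*6)) = -2 + sqrt(-97 + (4 + 12)) = -2 + sqrt(-97 + 16) = -2 + sqrt(-81) = -2 + 9*I ≈ -2.0 + 9.0*I)
((69 + c(-1, 4))/(129 + J) - 153/322)**2 = ((69 - 1)/(129 + (-2 + 9*I)) - 153/322)**2 = (68/(127 + 9*I) - 153*1/322)**2 = (68*((127 - 9*I)/16210) - 153/322)**2 = (34*(127 - 9*I)/8105 - 153/322)**2 = (-153/322 + 34*(127 - 9*I)/8105)**2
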